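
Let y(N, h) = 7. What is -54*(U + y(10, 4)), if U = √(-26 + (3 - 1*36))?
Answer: -378 - 54*I*√59 ≈ -378.0 - 414.78*I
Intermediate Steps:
U = I*√59 (U = √(-26 + (3 - 36)) = √(-26 - 33) = √(-59) = I*√59 ≈ 7.6811*I)
-54*(U + y(10, 4)) = -54*(I*√59 + 7) = -54*(7 + I*√59) = -378 - 54*I*√59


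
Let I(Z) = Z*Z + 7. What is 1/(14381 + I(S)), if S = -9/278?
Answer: 77284/1111962273 ≈ 6.9502e-5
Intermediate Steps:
S = -9/278 (S = -9*1/278 = -9/278 ≈ -0.032374)
I(Z) = 7 + Z**2 (I(Z) = Z**2 + 7 = 7 + Z**2)
1/(14381 + I(S)) = 1/(14381 + (7 + (-9/278)**2)) = 1/(14381 + (7 + 81/77284)) = 1/(14381 + 541069/77284) = 1/(1111962273/77284) = 77284/1111962273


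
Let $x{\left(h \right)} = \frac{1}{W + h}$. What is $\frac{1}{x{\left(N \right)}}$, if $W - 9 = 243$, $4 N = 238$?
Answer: $\frac{623}{2} \approx 311.5$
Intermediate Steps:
$N = \frac{119}{2}$ ($N = \frac{1}{4} \cdot 238 = \frac{119}{2} \approx 59.5$)
$W = 252$ ($W = 9 + 243 = 252$)
$x{\left(h \right)} = \frac{1}{252 + h}$
$\frac{1}{x{\left(N \right)}} = \frac{1}{\frac{1}{252 + \frac{119}{2}}} = \frac{1}{\frac{1}{\frac{623}{2}}} = \frac{1}{\frac{2}{623}} = \frac{623}{2}$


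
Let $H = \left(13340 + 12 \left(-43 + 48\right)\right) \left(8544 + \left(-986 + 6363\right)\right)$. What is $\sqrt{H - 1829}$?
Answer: $3 \sqrt{20726619} \approx 13658.0$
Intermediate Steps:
$H = 186541400$ ($H = \left(13340 + 12 \cdot 5\right) \left(8544 + 5377\right) = \left(13340 + 60\right) 13921 = 13400 \cdot 13921 = 186541400$)
$\sqrt{H - 1829} = \sqrt{186541400 - 1829} = \sqrt{186539571} = 3 \sqrt{20726619}$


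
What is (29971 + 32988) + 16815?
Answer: 79774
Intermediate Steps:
(29971 + 32988) + 16815 = 62959 + 16815 = 79774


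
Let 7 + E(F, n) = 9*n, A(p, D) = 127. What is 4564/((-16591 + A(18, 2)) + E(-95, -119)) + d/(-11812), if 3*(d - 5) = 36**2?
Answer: -4398273/14800436 ≈ -0.29717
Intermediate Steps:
E(F, n) = -7 + 9*n
d = 437 (d = 5 + (1/3)*36**2 = 5 + (1/3)*1296 = 5 + 432 = 437)
4564/((-16591 + A(18, 2)) + E(-95, -119)) + d/(-11812) = 4564/((-16591 + 127) + (-7 + 9*(-119))) + 437/(-11812) = 4564/(-16464 + (-7 - 1071)) + 437*(-1/11812) = 4564/(-16464 - 1078) - 437/11812 = 4564/(-17542) - 437/11812 = 4564*(-1/17542) - 437/11812 = -326/1253 - 437/11812 = -4398273/14800436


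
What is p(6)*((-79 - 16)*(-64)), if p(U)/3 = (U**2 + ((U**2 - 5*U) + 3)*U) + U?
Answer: 1751040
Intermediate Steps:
p(U) = 3*U + 3*U**2 + 3*U*(3 + U**2 - 5*U) (p(U) = 3*((U**2 + ((U**2 - 5*U) + 3)*U) + U) = 3*((U**2 + (3 + U**2 - 5*U)*U) + U) = 3*((U**2 + U*(3 + U**2 - 5*U)) + U) = 3*(U + U**2 + U*(3 + U**2 - 5*U)) = 3*U + 3*U**2 + 3*U*(3 + U**2 - 5*U))
p(6)*((-79 - 16)*(-64)) = (3*6*(4 + 6**2 - 4*6))*((-79 - 16)*(-64)) = (3*6*(4 + 36 - 24))*(-95*(-64)) = (3*6*16)*6080 = 288*6080 = 1751040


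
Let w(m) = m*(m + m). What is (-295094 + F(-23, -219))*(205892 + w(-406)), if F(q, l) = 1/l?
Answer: -34611137876068/219 ≈ -1.5804e+11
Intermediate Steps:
w(m) = 2*m² (w(m) = m*(2*m) = 2*m²)
(-295094 + F(-23, -219))*(205892 + w(-406)) = (-295094 + 1/(-219))*(205892 + 2*(-406)²) = (-295094 - 1/219)*(205892 + 2*164836) = -64625587*(205892 + 329672)/219 = -64625587/219*535564 = -34611137876068/219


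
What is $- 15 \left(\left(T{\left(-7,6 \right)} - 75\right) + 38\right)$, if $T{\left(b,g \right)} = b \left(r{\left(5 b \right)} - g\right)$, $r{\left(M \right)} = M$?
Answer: $-3750$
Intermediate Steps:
$T{\left(b,g \right)} = b \left(- g + 5 b\right)$ ($T{\left(b,g \right)} = b \left(5 b - g\right) = b \left(- g + 5 b\right)$)
$- 15 \left(\left(T{\left(-7,6 \right)} - 75\right) + 38\right) = - 15 \left(\left(- 7 \left(\left(-1\right) 6 + 5 \left(-7\right)\right) - 75\right) + 38\right) = - 15 \left(\left(- 7 \left(-6 - 35\right) - 75\right) + 38\right) = - 15 \left(\left(\left(-7\right) \left(-41\right) - 75\right) + 38\right) = - 15 \left(\left(287 - 75\right) + 38\right) = - 15 \left(212 + 38\right) = \left(-15\right) 250 = -3750$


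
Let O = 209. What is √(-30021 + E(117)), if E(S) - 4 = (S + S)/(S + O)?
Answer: I*√797502602/163 ≈ 173.25*I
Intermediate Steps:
E(S) = 4 + 2*S/(209 + S) (E(S) = 4 + (S + S)/(S + 209) = 4 + (2*S)/(209 + S) = 4 + 2*S/(209 + S))
√(-30021 + E(117)) = √(-30021 + 2*(418 + 3*117)/(209 + 117)) = √(-30021 + 2*(418 + 351)/326) = √(-30021 + 2*(1/326)*769) = √(-30021 + 769/163) = √(-4892654/163) = I*√797502602/163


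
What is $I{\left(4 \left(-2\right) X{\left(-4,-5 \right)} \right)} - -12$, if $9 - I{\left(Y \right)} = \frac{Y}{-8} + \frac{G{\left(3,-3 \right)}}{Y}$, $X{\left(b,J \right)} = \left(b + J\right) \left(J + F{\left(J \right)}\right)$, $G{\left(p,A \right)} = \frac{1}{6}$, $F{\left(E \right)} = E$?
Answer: $- \frac{298079}{4320} \approx -69.0$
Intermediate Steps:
$G{\left(p,A \right)} = \frac{1}{6}$
$X{\left(b,J \right)} = 2 J \left(J + b\right)$ ($X{\left(b,J \right)} = \left(b + J\right) \left(J + J\right) = \left(J + b\right) 2 J = 2 J \left(J + b\right)$)
$I{\left(Y \right)} = 9 - \frac{1}{6 Y} + \frac{Y}{8}$ ($I{\left(Y \right)} = 9 - \left(\frac{Y}{-8} + \frac{1}{6 Y}\right) = 9 - \left(Y \left(- \frac{1}{8}\right) + \frac{1}{6 Y}\right) = 9 - \left(- \frac{Y}{8} + \frac{1}{6 Y}\right) = 9 + \left(- \frac{1}{6 Y} + \frac{Y}{8}\right) = 9 - \frac{1}{6 Y} + \frac{Y}{8}$)
$I{\left(4 \left(-2\right) X{\left(-4,-5 \right)} \right)} - -12 = \left(9 - \frac{1}{6 \cdot 4 \left(-2\right) 2 \left(-5\right) \left(-5 - 4\right)} + \frac{4 \left(-2\right) 2 \left(-5\right) \left(-5 - 4\right)}{8}\right) - -12 = \left(9 - \frac{1}{6 \left(- 8 \cdot 2 \left(-5\right) \left(-9\right)\right)} + \frac{\left(-8\right) 2 \left(-5\right) \left(-9\right)}{8}\right) + 12 = \left(9 - \frac{1}{6 \left(\left(-8\right) 90\right)} + \frac{\left(-8\right) 90}{8}\right) + 12 = \left(9 - \frac{1}{6 \left(-720\right)} + \frac{1}{8} \left(-720\right)\right) + 12 = \left(9 - - \frac{1}{4320} - 90\right) + 12 = \left(9 + \frac{1}{4320} - 90\right) + 12 = - \frac{349919}{4320} + 12 = - \frac{298079}{4320}$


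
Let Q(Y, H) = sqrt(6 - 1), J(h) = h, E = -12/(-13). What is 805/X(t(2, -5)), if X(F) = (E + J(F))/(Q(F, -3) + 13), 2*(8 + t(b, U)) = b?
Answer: -136045/79 - 10465*sqrt(5)/79 ≈ -2018.3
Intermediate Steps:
E = 12/13 (E = -12*(-1/13) = 12/13 ≈ 0.92308)
t(b, U) = -8 + b/2
Q(Y, H) = sqrt(5)
X(F) = (12/13 + F)/(13 + sqrt(5)) (X(F) = (12/13 + F)/(sqrt(5) + 13) = (12/13 + F)/(13 + sqrt(5)))
805/X(t(2, -5)) = 805/(((12/13 + (-8 + (1/2)*2))/(13 + sqrt(5)))) = 805/(((12/13 + (-8 + 1))/(13 + sqrt(5)))) = 805/(((12/13 - 7)/(13 + sqrt(5)))) = 805/((-79/13/(13 + sqrt(5)))) = 805/((-79/(13*(13 + sqrt(5))))) = 805*(-169/79 - 13*sqrt(5)/79) = -136045/79 - 10465*sqrt(5)/79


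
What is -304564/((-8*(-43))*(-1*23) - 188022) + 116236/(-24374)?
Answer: -3837785372/1193923829 ≈ -3.2144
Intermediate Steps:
-304564/((-8*(-43))*(-1*23) - 188022) + 116236/(-24374) = -304564/(344*(-23) - 188022) + 116236*(-1/24374) = -304564/(-7912 - 188022) - 58118/12187 = -304564/(-195934) - 58118/12187 = -304564*(-1/195934) - 58118/12187 = 152282/97967 - 58118/12187 = -3837785372/1193923829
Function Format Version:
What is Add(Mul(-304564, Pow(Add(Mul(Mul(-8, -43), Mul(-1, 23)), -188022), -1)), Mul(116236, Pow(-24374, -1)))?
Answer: Rational(-3837785372, 1193923829) ≈ -3.2144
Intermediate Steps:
Add(Mul(-304564, Pow(Add(Mul(Mul(-8, -43), Mul(-1, 23)), -188022), -1)), Mul(116236, Pow(-24374, -1))) = Add(Mul(-304564, Pow(Add(Mul(344, -23), -188022), -1)), Mul(116236, Rational(-1, 24374))) = Add(Mul(-304564, Pow(Add(-7912, -188022), -1)), Rational(-58118, 12187)) = Add(Mul(-304564, Pow(-195934, -1)), Rational(-58118, 12187)) = Add(Mul(-304564, Rational(-1, 195934)), Rational(-58118, 12187)) = Add(Rational(152282, 97967), Rational(-58118, 12187)) = Rational(-3837785372, 1193923829)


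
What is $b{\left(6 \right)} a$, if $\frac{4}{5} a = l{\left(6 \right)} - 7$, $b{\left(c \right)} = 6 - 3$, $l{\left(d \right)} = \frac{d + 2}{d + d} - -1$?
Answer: $-20$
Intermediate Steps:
$l{\left(d \right)} = 1 + \frac{2 + d}{2 d}$ ($l{\left(d \right)} = \frac{2 + d}{2 d} + 1 = 1 + \frac{2 + d}{2 d}$)
$b{\left(c \right)} = 3$
$a = - \frac{20}{3}$ ($a = \frac{5 \left(\left(\frac{3}{2} + \frac{1}{6}\right) - 7\right)}{4} = \frac{5 \left(\frac{5}{3} - 7\right)}{4} = \frac{5}{4} \left(- \frac{16}{3}\right) = - \frac{20}{3} \approx -6.6667$)
$b{\left(6 \right)} a = 3 \left(- \frac{20}{3}\right) = -20$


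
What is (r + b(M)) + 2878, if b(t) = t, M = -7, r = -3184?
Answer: -313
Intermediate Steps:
(r + b(M)) + 2878 = (-3184 - 7) + 2878 = -3191 + 2878 = -313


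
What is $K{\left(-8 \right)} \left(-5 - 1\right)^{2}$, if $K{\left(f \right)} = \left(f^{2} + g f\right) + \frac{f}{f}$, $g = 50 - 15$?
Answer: $-7740$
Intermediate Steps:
$g = 35$ ($g = 50 - 15 = 35$)
$K{\left(f \right)} = 1 + f^{2} + 35 f$ ($K{\left(f \right)} = \left(f^{2} + 35 f\right) + \frac{f}{f} = \left(f^{2} + 35 f\right) + 1 = 1 + f^{2} + 35 f$)
$K{\left(-8 \right)} \left(-5 - 1\right)^{2} = \left(1 + \left(-8\right)^{2} + 35 \left(-8\right)\right) \left(-5 - 1\right)^{2} = \left(1 + 64 - 280\right) \left(-6\right)^{2} = \left(-215\right) 36 = -7740$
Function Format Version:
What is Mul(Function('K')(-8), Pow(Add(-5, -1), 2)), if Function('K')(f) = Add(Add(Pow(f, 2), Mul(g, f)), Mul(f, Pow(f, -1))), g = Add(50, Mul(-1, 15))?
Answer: -7740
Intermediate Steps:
g = 35 (g = Add(50, -15) = 35)
Function('K')(f) = Add(1, Pow(f, 2), Mul(35, f)) (Function('K')(f) = Add(Add(Pow(f, 2), Mul(35, f)), Mul(f, Pow(f, -1))) = Add(Add(Pow(f, 2), Mul(35, f)), 1) = Add(1, Pow(f, 2), Mul(35, f)))
Mul(Function('K')(-8), Pow(Add(-5, -1), 2)) = Mul(Add(1, Pow(-8, 2), Mul(35, -8)), Pow(Add(-5, -1), 2)) = Mul(Add(1, 64, -280), Pow(-6, 2)) = Mul(-215, 36) = -7740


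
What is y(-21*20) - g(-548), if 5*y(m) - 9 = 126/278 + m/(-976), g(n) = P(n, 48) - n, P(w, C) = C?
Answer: -100734469/169580 ≈ -594.02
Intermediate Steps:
g(n) = 48 - n
y(m) = 1314/695 - m/4880 (y(m) = 9/5 + (126/278 + m/(-976))/5 = 9/5 + (126*(1/278) + m*(-1/976))/5 = 9/5 + (63/139 - m/976)/5 = 9/5 + (63/695 - m/4880) = 1314/695 - m/4880)
y(-21*20) - g(-548) = (1314/695 - (-21)*20/4880) - (48 - 1*(-548)) = (1314/695 - 1/4880*(-420)) - (48 + 548) = (1314/695 + 21/244) - 1*596 = 335211/169580 - 596 = -100734469/169580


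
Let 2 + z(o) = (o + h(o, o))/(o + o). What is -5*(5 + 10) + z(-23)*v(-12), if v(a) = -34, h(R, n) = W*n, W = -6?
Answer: 78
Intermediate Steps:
h(R, n) = -6*n
z(o) = -9/2 (z(o) = -2 + (o - 6*o)/(o + o) = -2 + (-5*o)/((2*o)) = -2 + (-5*o)*(1/(2*o)) = -2 - 5/2 = -9/2)
-5*(5 + 10) + z(-23)*v(-12) = -5*(5 + 10) - 9/2*(-34) = -5*15 + 153 = -75 + 153 = 78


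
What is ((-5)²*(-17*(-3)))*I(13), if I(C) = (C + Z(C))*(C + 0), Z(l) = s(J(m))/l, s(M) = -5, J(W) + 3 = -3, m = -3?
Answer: 209100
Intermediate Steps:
J(W) = -6 (J(W) = -3 - 3 = -6)
Z(l) = -5/l
I(C) = C*(C - 5/C) (I(C) = (C - 5/C)*(C + 0) = (C - 5/C)*C = C*(C - 5/C))
((-5)²*(-17*(-3)))*I(13) = ((-5)²*(-17*(-3)))*(-5 + 13²) = (25*51)*(-5 + 169) = 1275*164 = 209100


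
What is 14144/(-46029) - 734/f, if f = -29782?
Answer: -193725661/685417839 ≈ -0.28264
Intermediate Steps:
14144/(-46029) - 734/f = 14144/(-46029) - 734/(-29782) = 14144*(-1/46029) - 734*(-1/29782) = -14144/46029 + 367/14891 = -193725661/685417839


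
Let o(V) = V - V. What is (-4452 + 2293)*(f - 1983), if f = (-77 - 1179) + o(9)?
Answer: 6993001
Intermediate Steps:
o(V) = 0
f = -1256 (f = (-77 - 1179) + 0 = -1256 + 0 = -1256)
(-4452 + 2293)*(f - 1983) = (-4452 + 2293)*(-1256 - 1983) = -2159*(-3239) = 6993001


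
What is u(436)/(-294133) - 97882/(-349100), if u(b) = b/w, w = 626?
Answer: 4505648014989/16069706441950 ≈ 0.28038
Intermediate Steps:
u(b) = b/626
u(436)/(-294133) - 97882/(-349100) = ((1/626)*436)/(-294133) - 97882/(-349100) = (218/313)*(-1/294133) - 97882*(-1/349100) = -218/92063629 + 48941/174550 = 4505648014989/16069706441950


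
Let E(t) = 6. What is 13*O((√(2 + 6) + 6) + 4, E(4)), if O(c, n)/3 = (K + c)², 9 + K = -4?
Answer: 663 - 468*√2 ≈ 1.1481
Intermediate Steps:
K = -13 (K = -9 - 4 = -13)
O(c, n) = 3*(-13 + c)²
13*O((√(2 + 6) + 6) + 4, E(4)) = 13*(3*(-13 + ((√(2 + 6) + 6) + 4))²) = 13*(3*(-13 + ((√8 + 6) + 4))²) = 13*(3*(-13 + ((2*√2 + 6) + 4))²) = 13*(3*(-13 + ((6 + 2*√2) + 4))²) = 13*(3*(-13 + (10 + 2*√2))²) = 13*(3*(-3 + 2*√2)²) = 39*(-3 + 2*√2)²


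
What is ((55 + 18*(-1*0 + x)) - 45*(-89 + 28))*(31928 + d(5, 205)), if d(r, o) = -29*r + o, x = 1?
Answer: 90142184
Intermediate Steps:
d(r, o) = o - 29*r
((55 + 18*(-1*0 + x)) - 45*(-89 + 28))*(31928 + d(5, 205)) = ((55 + 18*(-1*0 + 1)) - 45*(-89 + 28))*(31928 + (205 - 29*5)) = ((55 + 18*(0 + 1)) - 45*(-61))*(31928 + (205 - 145)) = ((55 + 18*1) + 2745)*(31928 + 60) = ((55 + 18) + 2745)*31988 = (73 + 2745)*31988 = 2818*31988 = 90142184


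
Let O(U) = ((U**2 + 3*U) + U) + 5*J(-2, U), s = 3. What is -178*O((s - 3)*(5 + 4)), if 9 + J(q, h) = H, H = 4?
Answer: 4450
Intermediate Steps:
J(q, h) = -5 (J(q, h) = -9 + 4 = -5)
O(U) = -25 + U**2 + 4*U (O(U) = ((U**2 + 3*U) + U) + 5*(-5) = (U**2 + 4*U) - 25 = -25 + U**2 + 4*U)
-178*O((s - 3)*(5 + 4)) = -178*(-25 + ((3 - 3)*(5 + 4))**2 + 4*((3 - 3)*(5 + 4))) = -178*(-25 + (0*9)**2 + 4*(0*9)) = -178*(-25 + 0**2 + 4*0) = -178*(-25 + 0 + 0) = -178*(-25) = 4450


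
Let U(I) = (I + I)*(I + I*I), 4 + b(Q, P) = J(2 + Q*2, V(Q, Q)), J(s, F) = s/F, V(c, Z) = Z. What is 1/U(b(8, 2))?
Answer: -32/147 ≈ -0.21769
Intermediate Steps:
b(Q, P) = -4 + (2 + 2*Q)/Q (b(Q, P) = -4 + (2 + Q*2)/Q = -4 + (2 + 2*Q)/Q)
U(I) = 2*I*(I + I**2) (U(I) = (2*I)*(I + I**2) = 2*I*(I + I**2))
1/U(b(8, 2)) = 1/(2*(-2 + 2/8)**2*(1 + (-2 + 2/8))) = 1/(2*(-2 + 2*(1/8))**2*(1 + (-2 + 2*(1/8)))) = 1/(2*(-2 + 1/4)**2*(1 + (-2 + 1/4))) = 1/(2*(-7/4)**2*(1 - 7/4)) = 1/(2*(49/16)*(-3/4)) = 1/(-147/32) = -32/147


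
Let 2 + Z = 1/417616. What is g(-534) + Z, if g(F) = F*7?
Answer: -1561883839/417616 ≈ -3740.0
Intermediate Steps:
g(F) = 7*F
Z = -835231/417616 (Z = -2 + 1/417616 = -835231/417616 ≈ -2.0000)
g(-534) + Z = 7*(-534) - 835231/417616 = -3738 - 835231/417616 = -1561883839/417616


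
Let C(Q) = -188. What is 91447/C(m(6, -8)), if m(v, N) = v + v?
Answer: -91447/188 ≈ -486.42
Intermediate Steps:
m(v, N) = 2*v
91447/C(m(6, -8)) = 91447/(-188) = 91447*(-1/188) = -91447/188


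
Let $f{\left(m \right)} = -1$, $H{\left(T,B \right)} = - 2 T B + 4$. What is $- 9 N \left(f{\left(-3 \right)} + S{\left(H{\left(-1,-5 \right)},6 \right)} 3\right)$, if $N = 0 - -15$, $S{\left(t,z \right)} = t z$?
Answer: $14715$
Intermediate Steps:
$H{\left(T,B \right)} = 4 - 2 B T$ ($H{\left(T,B \right)} = - 2 B T + 4 = 4 - 2 B T$)
$N = 15$ ($N = 0 + 15 = 15$)
$- 9 N \left(f{\left(-3 \right)} + S{\left(H{\left(-1,-5 \right)},6 \right)} 3\right) = \left(-9\right) 15 \left(-1 + \left(4 - \left(-10\right) \left(-1\right)\right) 6 \cdot 3\right) = - 135 \left(-1 + \left(4 - 10\right) 6 \cdot 3\right) = - 135 \left(-1 + \left(-6\right) 6 \cdot 3\right) = - 135 \left(-1 - 108\right) = \left(-135\right) \left(-109\right) = 14715$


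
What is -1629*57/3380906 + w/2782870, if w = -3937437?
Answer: -3392625551508/2352155470055 ≈ -1.4423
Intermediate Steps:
-1629*57/3380906 + w/2782870 = -1629*57/3380906 - 3937437/2782870 = -92853*1/3380906 - 3937437*1/2782870 = -92853/3380906 - 3937437/2782870 = -3392625551508/2352155470055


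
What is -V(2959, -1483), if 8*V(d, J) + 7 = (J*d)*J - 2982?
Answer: -3253846581/4 ≈ -8.1346e+8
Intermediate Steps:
V(d, J) = -2989/8 + d*J²/8 (V(d, J) = -7/8 + ((J*d)*J - 2982)/8 = -7/8 + (d*J² - 2982)/8 = -7/8 + (-2982 + d*J²)/8 = -7/8 + (-1491/4 + d*J²/8) = -2989/8 + d*J²/8)
-V(2959, -1483) = -(-2989/8 + (⅛)*2959*(-1483)²) = -(-2989/8 + (⅛)*2959*2199289) = -(-2989/8 + 6507696151/8) = -1*3253846581/4 = -3253846581/4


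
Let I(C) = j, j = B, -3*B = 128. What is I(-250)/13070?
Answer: -64/19605 ≈ -0.0032645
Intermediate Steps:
B = -128/3 (B = -1/3*128 = -128/3 ≈ -42.667)
j = -128/3 ≈ -42.667
I(C) = -128/3
I(-250)/13070 = -128/3/13070 = -128/3*1/13070 = -64/19605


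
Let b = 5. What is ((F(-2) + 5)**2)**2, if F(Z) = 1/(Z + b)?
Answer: 65536/81 ≈ 809.09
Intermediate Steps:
F(Z) = 1/(5 + Z) (F(Z) = 1/(Z + 5) = 1/(5 + Z))
((F(-2) + 5)**2)**2 = ((1/(5 - 2) + 5)**2)**2 = ((1/3 + 5)**2)**2 = ((16/3)**2)**2 = (256/9)**2 = 65536/81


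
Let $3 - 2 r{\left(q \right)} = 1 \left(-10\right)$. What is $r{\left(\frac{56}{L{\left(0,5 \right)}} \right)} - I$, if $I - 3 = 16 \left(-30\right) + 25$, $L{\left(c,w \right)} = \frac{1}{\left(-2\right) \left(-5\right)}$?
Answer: $\frac{917}{2} \approx 458.5$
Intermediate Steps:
$L{\left(c,w \right)} = \frac{1}{10}$
$r{\left(q \right)} = \frac{13}{2}$ ($r{\left(q \right)} = \frac{3}{2} - \frac{1 \left(-10\right)}{2} = \frac{3}{2} - -5 = \frac{3}{2} + 5 = \frac{13}{2}$)
$I = -452$ ($I = 3 + \left(16 \left(-30\right) + 25\right) = 3 + \left(-480 + 25\right) = 3 - 455 = -452$)
$r{\left(\frac{56}{L{\left(0,5 \right)}} \right)} - I = \frac{13}{2} - -452 = \frac{13}{2} + 452 = \frac{917}{2}$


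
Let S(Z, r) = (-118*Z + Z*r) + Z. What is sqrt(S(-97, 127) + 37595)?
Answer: 5*sqrt(1465) ≈ 191.38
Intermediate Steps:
S(Z, r) = -117*Z + Z*r
sqrt(S(-97, 127) + 37595) = sqrt(-97*(-117 + 127) + 37595) = sqrt(-97*10 + 37595) = sqrt(-970 + 37595) = sqrt(36625) = 5*sqrt(1465)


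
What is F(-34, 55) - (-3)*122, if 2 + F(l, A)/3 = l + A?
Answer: 423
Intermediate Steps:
F(l, A) = -6 + 3*A + 3*l (F(l, A) = -6 + 3*(l + A) = -6 + 3*(A + l) = -6 + (3*A + 3*l) = -6 + 3*A + 3*l)
F(-34, 55) - (-3)*122 = (-6 + 3*55 + 3*(-34)) - (-3)*122 = (-6 + 165 - 102) - 1*(-366) = 57 + 366 = 423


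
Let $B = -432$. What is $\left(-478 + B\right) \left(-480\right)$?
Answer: $436800$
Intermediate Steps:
$\left(-478 + B\right) \left(-480\right) = \left(-478 - 432\right) \left(-480\right) = \left(-910\right) \left(-480\right) = 436800$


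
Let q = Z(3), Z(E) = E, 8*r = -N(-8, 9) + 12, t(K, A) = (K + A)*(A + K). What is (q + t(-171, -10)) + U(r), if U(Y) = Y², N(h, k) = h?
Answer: 131081/4 ≈ 32770.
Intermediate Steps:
t(K, A) = (A + K)² (t(K, A) = (A + K)*(A + K) = (A + K)²)
r = 5/2 (r = (-1*(-8) + 12)/8 = (8 + 12)/8 = (⅛)*20 = 5/2 ≈ 2.5000)
q = 3
(q + t(-171, -10)) + U(r) = (3 + (-10 - 171)²) + (5/2)² = (3 + (-181)²) + 25/4 = (3 + 32761) + 25/4 = 32764 + 25/4 = 131081/4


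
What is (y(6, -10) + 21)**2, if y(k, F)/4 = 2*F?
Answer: 3481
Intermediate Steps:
y(k, F) = 8*F (y(k, F) = 4*(2*F) = 8*F)
(y(6, -10) + 21)**2 = (8*(-10) + 21)**2 = (-80 + 21)**2 = (-59)**2 = 3481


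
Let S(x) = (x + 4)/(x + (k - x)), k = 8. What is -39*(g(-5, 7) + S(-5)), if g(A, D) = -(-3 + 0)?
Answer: -897/8 ≈ -112.13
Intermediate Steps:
S(x) = ½ + x/8 (S(x) = (x + 4)/(x + (8 - x)) = (4 + x)/8 = (4 + x)*(⅛) = ½ + x/8)
g(A, D) = 3 (g(A, D) = -1*(-3) = 3)
-39*(g(-5, 7) + S(-5)) = -39*(3 + (½ + (⅛)*(-5))) = -39*(3 + (½ - 5/8)) = -39*(3 - ⅛) = -39*23/8 = -897/8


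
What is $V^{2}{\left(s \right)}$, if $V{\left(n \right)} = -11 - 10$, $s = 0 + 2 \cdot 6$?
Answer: $441$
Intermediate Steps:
$s = 12$ ($s = 0 + 12 = 12$)
$V{\left(n \right)} = -21$
$V^{2}{\left(s \right)} = \left(-21\right)^{2} = 441$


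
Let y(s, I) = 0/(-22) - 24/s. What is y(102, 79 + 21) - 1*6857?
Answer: -116573/17 ≈ -6857.2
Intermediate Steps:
y(s, I) = -24/s (y(s, I) = 0*(-1/22) - 24/s = 0 - 24/s = -24/s)
y(102, 79 + 21) - 1*6857 = -24/102 - 1*6857 = -24*1/102 - 6857 = -4/17 - 6857 = -116573/17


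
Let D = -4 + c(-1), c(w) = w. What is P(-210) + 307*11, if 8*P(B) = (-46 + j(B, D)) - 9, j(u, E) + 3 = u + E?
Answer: 26743/8 ≈ 3342.9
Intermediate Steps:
D = -5 (D = -4 - 1 = -5)
j(u, E) = -3 + E + u (j(u, E) = -3 + (u + E) = -3 + (E + u) = -3 + E + u)
P(B) = -63/8 + B/8 (P(B) = ((-46 + (-3 - 5 + B)) - 9)/8 = ((-46 + (-8 + B)) - 9)/8 = ((-54 + B) - 9)/8 = (-63 + B)/8 = -63/8 + B/8)
P(-210) + 307*11 = (-63/8 + (1/8)*(-210)) + 307*11 = (-63/8 - 105/4) + 3377 = -273/8 + 3377 = 26743/8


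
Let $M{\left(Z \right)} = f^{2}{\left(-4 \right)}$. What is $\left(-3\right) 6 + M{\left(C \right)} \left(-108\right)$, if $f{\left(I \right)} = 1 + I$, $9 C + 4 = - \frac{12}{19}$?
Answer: $-990$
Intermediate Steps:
$C = - \frac{88}{171}$ ($C = - \frac{4}{9} + \frac{\left(-12\right) \frac{1}{19}}{9} = - \frac{4}{9} + \frac{1}{9} \left(- \frac{12}{19}\right) = - \frac{4}{9} - \frac{4}{57} = - \frac{88}{171} \approx -0.51462$)
$M{\left(Z \right)} = 9$ ($M{\left(Z \right)} = \left(1 - 4\right)^{2} = \left(-3\right)^{2} = 9$)
$\left(-3\right) 6 + M{\left(C \right)} \left(-108\right) = \left(-3\right) 6 + 9 \left(-108\right) = -18 - 972 = -990$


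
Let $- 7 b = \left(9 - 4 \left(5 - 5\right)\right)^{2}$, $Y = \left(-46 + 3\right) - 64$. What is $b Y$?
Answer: $\frac{8667}{7} \approx 1238.1$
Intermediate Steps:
$Y = -107$ ($Y = -43 - 64 = -107$)
$b = - \frac{81}{7}$ ($b = - \frac{\left(9 - 4 \left(5 - 5\right)\right)^{2}}{7} = - \frac{\left(9 - 0\right)^{2}}{7} = - \frac{\left(9 + 0\right)^{2}}{7} = - \frac{9^{2}}{7} = \left(- \frac{1}{7}\right) 81 = - \frac{81}{7} \approx -11.571$)
$b Y = \left(- \frac{81}{7}\right) \left(-107\right) = \frac{8667}{7}$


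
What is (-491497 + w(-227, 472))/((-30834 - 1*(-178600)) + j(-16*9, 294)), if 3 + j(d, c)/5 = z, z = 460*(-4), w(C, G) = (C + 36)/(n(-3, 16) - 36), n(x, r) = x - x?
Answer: -17693701/4987836 ≈ -3.5474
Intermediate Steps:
n(x, r) = 0
w(C, G) = -1 - C/36 (w(C, G) = (C + 36)/(0 - 36) = (36 + C)/(-36) = (36 + C)*(-1/36) = -1 - C/36)
z = -1840
j(d, c) = -9215 (j(d, c) = -15 + 5*(-1840) = -15 - 9200 = -9215)
(-491497 + w(-227, 472))/((-30834 - 1*(-178600)) + j(-16*9, 294)) = (-491497 + (-1 - 1/36*(-227)))/((-30834 - 1*(-178600)) - 9215) = (-491497 + (-1 + 227/36))/((-30834 + 178600) - 9215) = (-491497 + 191/36)/(147766 - 9215) = -17693701/36/138551 = -17693701/36*1/138551 = -17693701/4987836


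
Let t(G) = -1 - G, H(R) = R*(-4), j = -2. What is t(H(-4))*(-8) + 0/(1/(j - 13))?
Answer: 136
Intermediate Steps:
H(R) = -4*R
t(H(-4))*(-8) + 0/(1/(j - 13)) = (-1 - (-4)*(-4))*(-8) + 0/(1/(-2 - 13)) = (-1 - 1*16)*(-8) + 0/(1/(-15)) = (-1 - 16)*(-8) + 0/(-1/15) = -17*(-8) + 0*(-15) = 136 + 0 = 136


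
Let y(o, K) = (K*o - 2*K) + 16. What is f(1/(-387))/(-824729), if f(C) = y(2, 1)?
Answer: -16/824729 ≈ -1.9400e-5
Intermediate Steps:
y(o, K) = 16 - 2*K + K*o (y(o, K) = (-2*K + K*o) + 16 = 16 - 2*K + K*o)
f(C) = 16 (f(C) = 16 - 2*1 + 1*2 = 16 - 2 + 2 = 16)
f(1/(-387))/(-824729) = 16/(-824729) = 16*(-1/824729) = -16/824729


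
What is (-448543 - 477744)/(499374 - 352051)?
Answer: -926287/147323 ≈ -6.2875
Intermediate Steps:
(-448543 - 477744)/(499374 - 352051) = -926287/147323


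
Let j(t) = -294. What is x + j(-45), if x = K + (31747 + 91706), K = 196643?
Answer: 319802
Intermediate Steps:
x = 320096 (x = 196643 + (31747 + 91706) = 196643 + 123453 = 320096)
x + j(-45) = 320096 - 294 = 319802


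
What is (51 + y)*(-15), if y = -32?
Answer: -285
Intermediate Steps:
(51 + y)*(-15) = (51 - 32)*(-15) = 19*(-15) = -285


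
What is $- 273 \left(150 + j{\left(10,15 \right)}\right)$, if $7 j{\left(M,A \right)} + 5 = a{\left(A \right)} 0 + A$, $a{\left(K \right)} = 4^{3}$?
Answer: $-41340$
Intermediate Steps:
$a{\left(K \right)} = 64$
$j{\left(M,A \right)} = - \frac{5}{7} + \frac{A}{7}$ ($j{\left(M,A \right)} = - \frac{5}{7} + \frac{64 \cdot 0 + A}{7} = - \frac{5}{7} + \frac{0 + A}{7} = - \frac{5}{7} + \frac{A}{7}$)
$- 273 \left(150 + j{\left(10,15 \right)}\right) = - 273 \left(150 + \left(- \frac{5}{7} + \frac{1}{7} \cdot 15\right)\right) = - 273 \left(150 + \left(- \frac{5}{7} + \frac{15}{7}\right)\right) = - 273 \left(150 + \frac{10}{7}\right) = \left(-273\right) \frac{1060}{7} = -41340$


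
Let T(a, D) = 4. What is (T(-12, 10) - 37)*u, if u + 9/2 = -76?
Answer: 5313/2 ≈ 2656.5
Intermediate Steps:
u = -161/2 (u = -9/2 - 76 = -161/2 ≈ -80.500)
(T(-12, 10) - 37)*u = (4 - 37)*(-161/2) = -33*(-161/2) = 5313/2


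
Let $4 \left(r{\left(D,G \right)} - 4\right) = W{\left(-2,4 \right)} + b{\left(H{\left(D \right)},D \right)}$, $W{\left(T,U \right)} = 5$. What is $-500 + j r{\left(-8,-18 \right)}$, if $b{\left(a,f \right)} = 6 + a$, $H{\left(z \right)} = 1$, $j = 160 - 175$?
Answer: $-605$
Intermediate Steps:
$j = -15$ ($j = 160 - 175 = -15$)
$r{\left(D,G \right)} = 7$ ($r{\left(D,G \right)} = 4 + \frac{5 + \left(6 + 1\right)}{4} = 4 + \frac{5 + 7}{4} = 4 + \frac{1}{4} \cdot 12 = 4 + 3 = 7$)
$-500 + j r{\left(-8,-18 \right)} = -500 - 105 = -605$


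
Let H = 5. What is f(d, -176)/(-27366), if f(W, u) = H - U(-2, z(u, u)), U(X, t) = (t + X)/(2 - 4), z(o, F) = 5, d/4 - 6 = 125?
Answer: -13/54732 ≈ -0.00023752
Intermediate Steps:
d = 524 (d = 24 + 4*125 = 24 + 500 = 524)
U(X, t) = -X/2 - t/2 (U(X, t) = (X + t)/(-2) = (X + t)*(-½) = -X/2 - t/2)
f(W, u) = 13/2 (f(W, u) = 5 - (-½*(-2) - ½*5) = 5 - (1 - 5/2) = 5 - 1*(-3/2) = 5 + 3/2 = 13/2)
f(d, -176)/(-27366) = (13/2)/(-27366) = (13/2)*(-1/27366) = -13/54732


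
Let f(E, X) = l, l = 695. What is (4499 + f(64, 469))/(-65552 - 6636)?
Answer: -2597/36094 ≈ -0.071951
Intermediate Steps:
f(E, X) = 695
(4499 + f(64, 469))/(-65552 - 6636) = (4499 + 695)/(-65552 - 6636) = 5194/(-72188) = 5194*(-1/72188) = -2597/36094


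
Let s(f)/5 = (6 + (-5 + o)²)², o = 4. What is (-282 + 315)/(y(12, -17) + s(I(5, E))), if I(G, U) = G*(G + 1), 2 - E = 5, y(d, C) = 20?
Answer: 33/265 ≈ 0.12453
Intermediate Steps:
E = -3 (E = 2 - 1*5 = 2 - 5 = -3)
I(G, U) = G*(1 + G)
s(f) = 245 (s(f) = 5*(6 + (-5 + 4)²)² = 5*(6 + (-1)²)² = 5*(6 + 1)² = 5*7² = 5*49 = 245)
(-282 + 315)/(y(12, -17) + s(I(5, E))) = (-282 + 315)/(20 + 245) = 33/265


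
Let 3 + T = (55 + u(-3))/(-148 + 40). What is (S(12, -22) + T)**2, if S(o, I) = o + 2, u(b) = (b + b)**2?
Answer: 1203409/11664 ≈ 103.17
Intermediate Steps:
u(b) = 4*b**2 (u(b) = (2*b)**2 = 4*b**2)
T = -415/108 (T = -3 + (55 + 4*(-3)**2)/(-148 + 40) = -3 + (55 + 4*9)/(-108) = -3 + (55 + 36)*(-1/108) = -3 + 91*(-1/108) = -3 - 91/108 = -415/108 ≈ -3.8426)
S(o, I) = 2 + o
(S(12, -22) + T)**2 = ((2 + 12) - 415/108)**2 = (14 - 415/108)**2 = (1097/108)**2 = 1203409/11664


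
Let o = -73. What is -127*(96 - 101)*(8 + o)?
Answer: -41275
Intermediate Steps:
-127*(96 - 101)*(8 + o) = -127*(96 - 101)*(8 - 73) = -(-635)*(-65) = -127*325 = -41275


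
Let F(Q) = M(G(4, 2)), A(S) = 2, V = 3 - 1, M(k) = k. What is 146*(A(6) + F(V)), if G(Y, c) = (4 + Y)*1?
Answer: 1460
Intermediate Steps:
G(Y, c) = 4 + Y
V = 2
F(Q) = 8 (F(Q) = 4 + 4 = 8)
146*(A(6) + F(V)) = 146*(2 + 8) = 146*10 = 1460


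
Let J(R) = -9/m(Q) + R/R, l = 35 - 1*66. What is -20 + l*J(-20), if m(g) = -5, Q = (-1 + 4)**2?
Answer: -534/5 ≈ -106.80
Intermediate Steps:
Q = 9 (Q = 3**2 = 9)
l = -31 (l = 35 - 66 = -31)
J(R) = 14/5 (J(R) = -9/(-5) + R/R = -9*(-1/5) + 1 = 9/5 + 1 = 14/5)
-20 + l*J(-20) = -20 - 31*14/5 = -20 - 434/5 = -534/5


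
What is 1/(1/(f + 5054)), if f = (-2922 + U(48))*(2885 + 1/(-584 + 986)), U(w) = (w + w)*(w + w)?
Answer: 1216938397/67 ≈ 1.8163e+7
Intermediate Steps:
U(w) = 4*w**2 (U(w) = (2*w)*(2*w) = 4*w**2)
f = 1216599779/67 (f = (-2922 + 4*48**2)*(2885 + 1/(-584 + 986)) = (-2922 + 4*2304)*(2885 + 1/402) = (-2922 + 9216)*(2885 + 1/402) = 6294*(1159771/402) = 1216599779/67 ≈ 1.8158e+7)
1/(1/(f + 5054)) = 1/(1/(1216599779/67 + 5054)) = 1/(1/(1216938397/67)) = 1/(67/1216938397) = 1216938397/67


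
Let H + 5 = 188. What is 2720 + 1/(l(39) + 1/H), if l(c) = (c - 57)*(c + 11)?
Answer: 447981097/164699 ≈ 2720.0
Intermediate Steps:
H = 183 (H = -5 + 188 = 183)
l(c) = (-57 + c)*(11 + c)
2720 + 1/(l(39) + 1/H) = 2720 + 1/((-627 + 39**2 - 46*39) + 1/183) = 2720 + 1/((-627 + 1521 - 1794) + 1/183) = 2720 + 1/(-900 + 1/183) = 2720 + 1/(-164699/183) = 2720 - 183/164699 = 447981097/164699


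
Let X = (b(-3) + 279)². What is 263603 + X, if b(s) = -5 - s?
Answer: 340332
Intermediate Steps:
X = 76729 (X = ((-5 - 1*(-3)) + 279)² = ((-5 + 3) + 279)² = (-2 + 279)² = 277² = 76729)
263603 + X = 263603 + 76729 = 340332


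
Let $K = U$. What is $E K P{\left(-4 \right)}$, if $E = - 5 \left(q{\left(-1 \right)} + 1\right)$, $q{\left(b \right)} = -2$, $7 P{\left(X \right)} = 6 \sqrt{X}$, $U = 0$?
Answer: $0$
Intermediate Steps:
$P{\left(X \right)} = \frac{6 \sqrt{X}}{7}$
$E = 5$ ($E = - 5 \left(-2 + 1\right) = \left(-5\right) \left(-1\right) = 5$)
$K = 0$
$E K P{\left(-4 \right)} = 5 \cdot 0 \frac{6 \sqrt{-4}}{7} = 0 \frac{6 \cdot 2 i}{7} = 0 \frac{12 i}{7} = 0$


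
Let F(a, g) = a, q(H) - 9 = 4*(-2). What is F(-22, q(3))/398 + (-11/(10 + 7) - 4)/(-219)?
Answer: -25232/740877 ≈ -0.034057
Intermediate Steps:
q(H) = 1 (q(H) = 9 + 4*(-2) = 9 - 8 = 1)
F(-22, q(3))/398 + (-11/(10 + 7) - 4)/(-219) = -22/398 + (-11/(10 + 7) - 4)/(-219) = -22*1/398 + (-11/17 - 4)*(-1/219) = -11/199 + (-11*1/17 - 4)*(-1/219) = -11/199 + (-11/17 - 4)*(-1/219) = -11/199 - 79/17*(-1/219) = -11/199 + 79/3723 = -25232/740877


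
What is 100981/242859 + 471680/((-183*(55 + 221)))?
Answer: -9120948731/1022193531 ≈ -8.9229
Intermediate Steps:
100981/242859 + 471680/((-183*(55 + 221))) = 100981*(1/242859) + 471680/((-183*276)) = 100981/242859 + 471680/(-50508) = 100981/242859 + 471680*(-1/50508) = 100981/242859 - 117920/12627 = -9120948731/1022193531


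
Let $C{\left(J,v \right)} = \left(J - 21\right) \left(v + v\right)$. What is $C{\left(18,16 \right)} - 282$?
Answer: $-378$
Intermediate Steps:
$C{\left(J,v \right)} = 2 v \left(-21 + J\right)$ ($C{\left(J,v \right)} = \left(-21 + J\right) 2 v = 2 v \left(-21 + J\right)$)
$C{\left(18,16 \right)} - 282 = 2 \cdot 16 \left(-21 + 18\right) - 282 = 2 \cdot 16 \left(-3\right) - 282 = -96 - 282 = -378$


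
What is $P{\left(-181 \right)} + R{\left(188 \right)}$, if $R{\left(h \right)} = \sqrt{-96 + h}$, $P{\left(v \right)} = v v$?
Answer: $32761 + 2 \sqrt{23} \approx 32771.0$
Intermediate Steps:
$P{\left(v \right)} = v^{2}$
$P{\left(-181 \right)} + R{\left(188 \right)} = \left(-181\right)^{2} + \sqrt{-96 + 188} = 32761 + \sqrt{92} = 32761 + 2 \sqrt{23}$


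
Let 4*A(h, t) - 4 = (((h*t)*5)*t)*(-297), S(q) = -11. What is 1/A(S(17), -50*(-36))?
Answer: 1/13231350001 ≈ 7.5578e-11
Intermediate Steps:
A(h, t) = 1 - 1485*h*t²/4 (A(h, t) = 1 + ((((h*t)*5)*t)*(-297))/4 = 1 + (((5*h*t)*t)*(-297))/4 = 1 + ((5*h*t²)*(-297))/4 = 1 + (-1485*h*t²)/4 = 1 - 1485*h*t²/4)
1/A(S(17), -50*(-36)) = 1/(1 - 1485/4*(-11)*(-50*(-36))²) = 1/(1 - 1485/4*(-11)*1800²) = 1/(1 - 1485/4*(-11)*3240000) = 1/(1 + 13231350000) = 1/13231350001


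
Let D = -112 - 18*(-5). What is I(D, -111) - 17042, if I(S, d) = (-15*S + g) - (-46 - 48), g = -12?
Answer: -16630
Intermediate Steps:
D = -22 (D = -112 - 1*(-90) = -112 + 90 = -22)
I(S, d) = 82 - 15*S (I(S, d) = (-15*S - 12) - (-46 - 48) = (-12 - 15*S) - 1*(-94) = (-12 - 15*S) + 94 = 82 - 15*S)
I(D, -111) - 17042 = (82 - 15*(-22)) - 17042 = (82 + 330) - 17042 = 412 - 17042 = -16630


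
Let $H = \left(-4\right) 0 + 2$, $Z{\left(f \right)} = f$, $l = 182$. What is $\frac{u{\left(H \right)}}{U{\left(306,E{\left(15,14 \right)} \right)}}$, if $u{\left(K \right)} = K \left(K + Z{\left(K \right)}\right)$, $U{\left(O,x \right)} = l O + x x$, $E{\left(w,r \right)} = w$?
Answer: $\frac{8}{55917} \approx 0.00014307$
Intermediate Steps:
$U{\left(O,x \right)} = x^{2} + 182 O$ ($U{\left(O,x \right)} = 182 O + x x = 182 O + x^{2} = x^{2} + 182 O$)
$H = 2$ ($H = 0 + 2 = 2$)
$u{\left(K \right)} = 2 K^{2}$ ($u{\left(K \right)} = K \left(K + K\right) = K 2 K = 2 K^{2}$)
$\frac{u{\left(H \right)}}{U{\left(306,E{\left(15,14 \right)} \right)}} = \frac{2 \cdot 2^{2}}{15^{2} + 182 \cdot 306} = \frac{2 \cdot 4}{225 + 55692} = \frac{8}{55917}$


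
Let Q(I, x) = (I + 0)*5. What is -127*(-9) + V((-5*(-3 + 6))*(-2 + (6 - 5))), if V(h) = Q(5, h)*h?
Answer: 1518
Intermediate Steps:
Q(I, x) = 5*I (Q(I, x) = I*5 = 5*I)
V(h) = 25*h (V(h) = (5*5)*h = 25*h)
-127*(-9) + V((-5*(-3 + 6))*(-2 + (6 - 5))) = -127*(-9) + 25*((-5*(-3 + 6))*(-2 + (6 - 5))) = 1143 + 25*((-5*3)*(-2 + 1)) = 1143 + 25*(-15*(-1)) = 1143 + 25*15 = 1143 + 375 = 1518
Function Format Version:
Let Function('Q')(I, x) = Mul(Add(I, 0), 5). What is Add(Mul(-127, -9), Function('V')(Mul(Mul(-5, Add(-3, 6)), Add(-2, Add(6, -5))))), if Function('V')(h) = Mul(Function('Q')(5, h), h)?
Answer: 1518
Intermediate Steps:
Function('Q')(I, x) = Mul(5, I) (Function('Q')(I, x) = Mul(I, 5) = Mul(5, I))
Function('V')(h) = Mul(25, h) (Function('V')(h) = Mul(Mul(5, 5), h) = Mul(25, h))
Add(Mul(-127, -9), Function('V')(Mul(Mul(-5, Add(-3, 6)), Add(-2, Add(6, -5))))) = Add(Mul(-127, -9), Mul(25, Mul(Mul(-5, Add(-3, 6)), Add(-2, Add(6, -5))))) = Add(1143, Mul(25, Mul(Mul(-5, 3), Add(-2, 1)))) = Add(1143, Mul(25, Mul(-15, -1))) = Add(1143, Mul(25, 15)) = Add(1143, 375) = 1518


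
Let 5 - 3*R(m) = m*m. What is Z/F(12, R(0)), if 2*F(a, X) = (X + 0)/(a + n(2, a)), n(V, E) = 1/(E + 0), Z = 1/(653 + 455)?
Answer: 29/2216 ≈ 0.013087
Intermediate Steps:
R(m) = 5/3 - m²/3 (R(m) = 5/3 - m*m/3 = 5/3 - m²/3)
Z = 1/1108 ≈ 0.00090253
n(V, E) = 1/E
F(a, X) = X/(2*(a + 1/a)) (F(a, X) = ((X + 0)/(a + 1/a))/2 = (X/(a + 1/a))/2 = X/(2*(a + 1/a)))
Z/F(12, R(0)) = 1/(1108*(((½)*(5/3 - ⅓*0²)*12/(1 + 12²)))) = 1/(1108*(((½)*(5/3 - ⅓*0)*12/(1 + 144)))) = 1/(1108*(((½)*(5/3 + 0)*12/145))) = 1/(1108*(((½)*(5/3)*12*(1/145)))) = 1/(1108*(2/29)) = (1/1108)*(29/2) = 29/2216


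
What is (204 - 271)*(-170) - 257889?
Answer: -246499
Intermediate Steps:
(204 - 271)*(-170) - 257889 = -67*(-170) - 257889 = 11390 - 257889 = -246499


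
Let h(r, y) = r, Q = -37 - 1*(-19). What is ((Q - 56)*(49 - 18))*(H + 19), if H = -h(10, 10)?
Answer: -20646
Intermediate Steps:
Q = -18 (Q = -37 + 19 = -18)
H = -10 (H = -1*10 = -10)
((Q - 56)*(49 - 18))*(H + 19) = ((-18 - 56)*(49 - 18))*(-10 + 19) = -74*31*9 = -2294*9 = -20646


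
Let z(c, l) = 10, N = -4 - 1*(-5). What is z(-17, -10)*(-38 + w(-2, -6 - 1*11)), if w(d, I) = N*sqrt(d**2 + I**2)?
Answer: -380 + 10*sqrt(293) ≈ -208.83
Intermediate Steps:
N = 1 (N = -4 + 5 = 1)
w(d, I) = sqrt(I**2 + d**2) (w(d, I) = 1*sqrt(d**2 + I**2) = 1*sqrt(I**2 + d**2) = sqrt(I**2 + d**2))
z(-17, -10)*(-38 + w(-2, -6 - 1*11)) = 10*(-38 + sqrt((-6 - 1*11)**2 + (-2)**2)) = 10*(-38 + sqrt((-6 - 11)**2 + 4)) = 10*(-38 + sqrt((-17)**2 + 4)) = 10*(-38 + sqrt(289 + 4)) = 10*(-38 + sqrt(293)) = -380 + 10*sqrt(293)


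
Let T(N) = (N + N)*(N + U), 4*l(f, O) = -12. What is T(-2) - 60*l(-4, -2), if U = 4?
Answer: 172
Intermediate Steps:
l(f, O) = -3 (l(f, O) = (1/4)*(-12) = -3)
T(N) = 2*N*(4 + N) (T(N) = (N + N)*(N + 4) = (2*N)*(4 + N) = 2*N*(4 + N))
T(-2) - 60*l(-4, -2) = 2*(-2)*(4 - 2) - 60*(-3) = 2*(-2)*2 + 180 = -8 + 180 = 172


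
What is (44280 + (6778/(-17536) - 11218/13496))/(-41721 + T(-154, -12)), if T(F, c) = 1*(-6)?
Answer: -218318248103/205736586944 ≈ -1.0612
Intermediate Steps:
T(F, c) = -6
(44280 + (6778/(-17536) - 11218/13496))/(-41721 + T(-154, -12)) = (44280 + (6778/(-17536) - 11218/13496))/(-41721 - 6) = (44280 + (6778*(-1/17536) - 11218*1/13496))/(-41727) = (44280 + (-3389/8768 - 5609/6748))*(-1/41727) = (44280 - 18012171/14791616)*(-1/41727) = (654954744309/14791616)*(-1/41727) = -218318248103/205736586944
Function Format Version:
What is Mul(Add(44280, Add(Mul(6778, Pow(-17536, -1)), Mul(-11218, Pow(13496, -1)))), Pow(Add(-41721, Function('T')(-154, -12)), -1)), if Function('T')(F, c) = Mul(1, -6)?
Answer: Rational(-218318248103, 205736586944) ≈ -1.0612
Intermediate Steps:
Function('T')(F, c) = -6
Mul(Add(44280, Add(Mul(6778, Pow(-17536, -1)), Mul(-11218, Pow(13496, -1)))), Pow(Add(-41721, Function('T')(-154, -12)), -1)) = Mul(Add(44280, Add(Mul(6778, Pow(-17536, -1)), Mul(-11218, Pow(13496, -1)))), Pow(Add(-41721, -6), -1)) = Mul(Add(44280, Add(Mul(6778, Rational(-1, 17536)), Mul(-11218, Rational(1, 13496)))), Pow(-41727, -1)) = Mul(Add(44280, Add(Rational(-3389, 8768), Rational(-5609, 6748))), Rational(-1, 41727)) = Mul(Add(44280, Rational(-18012171, 14791616)), Rational(-1, 41727)) = Mul(Rational(654954744309, 14791616), Rational(-1, 41727)) = Rational(-218318248103, 205736586944)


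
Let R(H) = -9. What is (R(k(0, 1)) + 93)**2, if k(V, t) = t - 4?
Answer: 7056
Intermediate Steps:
k(V, t) = -4 + t
(R(k(0, 1)) + 93)**2 = (-9 + 93)**2 = 84**2 = 7056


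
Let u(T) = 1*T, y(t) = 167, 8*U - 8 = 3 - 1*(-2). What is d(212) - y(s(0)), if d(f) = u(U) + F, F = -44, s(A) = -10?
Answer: -1675/8 ≈ -209.38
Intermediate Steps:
U = 13/8 (U = 1 + (3 - 1*(-2))/8 = 1 + (3 + 2)/8 = 1 + (⅛)*5 = 1 + 5/8 = 13/8 ≈ 1.6250)
u(T) = T
d(f) = -339/8 (d(f) = 13/8 - 44 = -339/8)
d(212) - y(s(0)) = -339/8 - 1*167 = -339/8 - 167 = -1675/8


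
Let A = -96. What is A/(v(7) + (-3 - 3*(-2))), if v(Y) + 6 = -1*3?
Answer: 16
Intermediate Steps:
v(Y) = -9 (v(Y) = -6 - 1*3 = -6 - 3 = -9)
A/(v(7) + (-3 - 3*(-2))) = -96/(-9 + (-3 - 3*(-2))) = -96/(-9 + (-3 + 6)) = -96/(-9 + 3) = -96/(-6) = -96*(-⅙) = 16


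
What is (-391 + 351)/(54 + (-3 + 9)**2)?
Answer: -4/9 ≈ -0.44444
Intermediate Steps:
(-391 + 351)/(54 + (-3 + 9)**2) = -40/(54 + 6**2) = -40/(54 + 36) = -40/90 = -40*1/90 = -4/9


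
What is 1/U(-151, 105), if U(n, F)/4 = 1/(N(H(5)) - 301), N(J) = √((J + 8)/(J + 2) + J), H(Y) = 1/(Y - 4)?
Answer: -299/4 ≈ -74.750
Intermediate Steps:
H(Y) = 1/(-4 + Y)
N(J) = √(J + (8 + J)/(2 + J)) (N(J) = √((8 + J)/(2 + J) + J) = √(J + (8 + J)/(2 + J)))
U(n, F) = -4/299 (U(n, F) = 4/(√((8 + 1/(-4 + 5) + (2 + 1/(-4 + 5))/(-4 + 5))/(2 + 1/(-4 + 5))) - 301) = 4/(√((8 + 1/1 + (2 + 1/1)/1)/(2 + 1/1)) - 301) = 4/(√((8 + 1 + 1*(2 + 1))/(2 + 1)) - 301) = 4/(√((8 + 1 + 1*3)/3) - 301) = 4/(√((8 + 1 + 3)/3) - 301) = 4/(√((⅓)*12) - 301) = 4/(√4 - 301) = 4/(2 - 301) = 4/(-299) = 4*(-1/299) = -4/299)
1/U(-151, 105) = 1/(-4/299) = -299/4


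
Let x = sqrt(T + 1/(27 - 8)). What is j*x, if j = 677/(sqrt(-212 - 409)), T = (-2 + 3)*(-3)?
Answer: 1354*sqrt(18354)/3933 ≈ 46.640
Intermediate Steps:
T = -3 (T = 1*(-3) = -3)
j = -677*I*sqrt(69)/207 (j = 677/(sqrt(-621)) = 677/((3*I*sqrt(69))) = 677*(-I*sqrt(69)/207) = -677*I*sqrt(69)/207 ≈ -27.167*I)
x = 2*I*sqrt(266)/19 (x = sqrt(-3 + 1/(27 - 8)) = sqrt(-3 + 1/19) = sqrt(-56/19) = 2*I*sqrt(266)/19 ≈ 1.7168*I)
j*x = (-677*I*sqrt(69)/207)*(2*I*sqrt(266)/19) = 1354*sqrt(18354)/3933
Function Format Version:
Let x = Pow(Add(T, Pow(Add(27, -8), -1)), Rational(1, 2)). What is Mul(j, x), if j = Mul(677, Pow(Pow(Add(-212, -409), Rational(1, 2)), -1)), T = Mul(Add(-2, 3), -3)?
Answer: Mul(Rational(1354, 3933), Pow(18354, Rational(1, 2))) ≈ 46.640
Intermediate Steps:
T = -3 (T = Mul(1, -3) = -3)
j = Mul(Rational(-677, 207), I, Pow(69, Rational(1, 2))) (j = Mul(677, Pow(Pow(-621, Rational(1, 2)), -1)) = Mul(677, Pow(Mul(3, I, Pow(69, Rational(1, 2))), -1)) = Mul(677, Mul(Rational(-1, 207), I, Pow(69, Rational(1, 2)))) = Mul(Rational(-677, 207), I, Pow(69, Rational(1, 2))) ≈ Mul(-27.167, I))
x = Mul(Rational(2, 19), I, Pow(266, Rational(1, 2))) (x = Pow(Add(-3, Pow(Add(27, -8), -1)), Rational(1, 2)) = Pow(Add(-3, Pow(19, -1)), Rational(1, 2)) = Pow(Add(-3, Rational(1, 19)), Rational(1, 2)) = Pow(Rational(-56, 19), Rational(1, 2)) = Mul(Rational(2, 19), I, Pow(266, Rational(1, 2))) ≈ Mul(1.7168, I))
Mul(j, x) = Mul(Mul(Rational(-677, 207), I, Pow(69, Rational(1, 2))), Mul(Rational(2, 19), I, Pow(266, Rational(1, 2)))) = Mul(Rational(1354, 3933), Pow(18354, Rational(1, 2)))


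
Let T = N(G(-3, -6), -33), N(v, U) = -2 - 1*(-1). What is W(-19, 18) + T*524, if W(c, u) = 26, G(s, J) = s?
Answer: -498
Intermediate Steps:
N(v, U) = -1 (N(v, U) = -2 + 1 = -1)
T = -1
W(-19, 18) + T*524 = 26 - 1*524 = 26 - 524 = -498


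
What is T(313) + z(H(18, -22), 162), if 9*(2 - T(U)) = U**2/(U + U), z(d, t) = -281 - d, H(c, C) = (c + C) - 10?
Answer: -5083/18 ≈ -282.39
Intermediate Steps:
H(c, C) = -10 + C + c (H(c, C) = (C + c) - 10 = -10 + C + c)
T(U) = 2 - U/18 (T(U) = 2 - U**2/(9*(U + U)) = 2 - U**2/(9*(2*U)) = 2 - 1/(2*U)*U**2/9 = 2 - U/18)
T(313) + z(H(18, -22), 162) = (2 - 1/18*313) + (-281 - (-10 - 22 + 18)) = (2 - 313/18) + (-281 - 1*(-14)) = -277/18 + (-281 + 14) = -277/18 - 267 = -5083/18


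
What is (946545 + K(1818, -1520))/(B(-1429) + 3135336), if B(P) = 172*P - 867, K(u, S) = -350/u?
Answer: 860409230/2625811029 ≈ 0.32767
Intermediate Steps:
B(P) = -867 + 172*P
(946545 + K(1818, -1520))/(B(-1429) + 3135336) = (946545 - 350/1818)/((-867 + 172*(-1429)) + 3135336) = (946545 - 350*1/1818)/((-867 - 245788) + 3135336) = (946545 - 175/909)/(-246655 + 3135336) = (860409230/909)/2888681 = (860409230/909)*(1/2888681) = 860409230/2625811029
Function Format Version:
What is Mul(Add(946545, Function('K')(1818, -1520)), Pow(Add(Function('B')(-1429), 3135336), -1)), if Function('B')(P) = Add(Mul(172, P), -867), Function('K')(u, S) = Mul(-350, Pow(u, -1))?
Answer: Rational(860409230, 2625811029) ≈ 0.32767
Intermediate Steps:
Function('B')(P) = Add(-867, Mul(172, P))
Mul(Add(946545, Function('K')(1818, -1520)), Pow(Add(Function('B')(-1429), 3135336), -1)) = Mul(Add(946545, Mul(-350, Pow(1818, -1))), Pow(Add(Add(-867, Mul(172, -1429)), 3135336), -1)) = Mul(Add(946545, Mul(-350, Rational(1, 1818))), Pow(Add(Add(-867, -245788), 3135336), -1)) = Mul(Add(946545, Rational(-175, 909)), Pow(Add(-246655, 3135336), -1)) = Mul(Rational(860409230, 909), Pow(2888681, -1)) = Mul(Rational(860409230, 909), Rational(1, 2888681)) = Rational(860409230, 2625811029)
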